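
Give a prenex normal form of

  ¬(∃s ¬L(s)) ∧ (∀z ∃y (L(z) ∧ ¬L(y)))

∀s ∀z ∃y (L(s) ∧ L(z) ∧ ¬L(y))

Move each ¬ inward, flipping quantifiers it crosses:
  (∀s L(s)) ∧ (∀z ∃y (L(z) ∧ ¬L(y)))
Pull the quantifiers to the front (each side's bound variable is not free in the other side):
  ∀s ∀z ∃y (L(s) ∧ L(z) ∧ ¬L(y))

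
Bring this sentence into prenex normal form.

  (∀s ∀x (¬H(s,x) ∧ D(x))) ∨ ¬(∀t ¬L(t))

∀s ∀x ∃t (¬H(s,x) ∧ D(x) ∨ L(t))

Move each ¬ inward, flipping quantifiers it crosses:
  (∀s ∀x (¬H(s,x) ∧ D(x))) ∨ (∃t L(t))
All bound variables are already distinct, so no renaming is needed.
Pull the quantifiers to the front (each side's bound variable is not free in the other side):
  ∀s ∀x ∃t (¬H(s,x) ∧ D(x) ∨ L(t))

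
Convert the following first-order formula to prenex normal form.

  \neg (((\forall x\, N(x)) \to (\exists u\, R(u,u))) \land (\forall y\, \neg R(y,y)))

Eliminate → and ↔ using ¬ and ∨.
  \neg ((\neg (\forall x\, N(x)) \lor (\exists u\, R(u,u))) \land (\forall y\, \neg R(y,y)))
Move each ¬ inward, flipping quantifiers it crosses:
  (\forall x\, N(x)) \land (\forall u\, \neg R(u,u)) \lor (\exists y\, R(y,y))
All bound variables are already distinct, so no renaming is needed.
Pull the quantifiers to the front (each side's bound variable is not free in the other side):
  \forall x\, \forall u\, \exists y\, (N(x) \land \neg R(u,u) \lor R(y,y))

\forall x\, \forall u\, \exists y\, (N(x) \land \neg R(u,u) \lor R(y,y))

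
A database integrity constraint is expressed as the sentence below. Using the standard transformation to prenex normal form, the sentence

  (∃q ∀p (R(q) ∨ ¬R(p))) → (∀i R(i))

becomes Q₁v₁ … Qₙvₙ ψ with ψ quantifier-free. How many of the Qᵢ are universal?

2

Eliminate → and ↔ using ¬ and ∨.
  ¬(∃q ∀p (R(q) ∨ ¬R(p))) ∨ (∀i R(i))
Move each ¬ inward, flipping quantifiers it crosses:
  (∀q ∃p (¬R(q) ∧ R(p))) ∨ (∀i R(i))
All bound variables are already distinct, so no renaming is needed.
Pull the quantifiers to the front (each side's bound variable is not free in the other side):
  ∀q ∃p ∀i (¬R(q) ∧ R(p) ∨ R(i))
The prefix is ∀q ∃p ∀i: 2 universal, 1 existential.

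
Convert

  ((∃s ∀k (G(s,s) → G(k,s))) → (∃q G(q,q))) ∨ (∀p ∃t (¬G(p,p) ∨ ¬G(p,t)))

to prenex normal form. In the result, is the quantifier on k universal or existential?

existential

Rewrite implications/biconditionals: A → B as ¬A ∨ B.
  ¬(∃s ∀k (¬G(s,s) ∨ G(k,s))) ∨ (∃q G(q,q)) ∨ (∀p ∃t (¬G(p,p) ∨ ¬G(p,t)))
Drive negations inward (¬∀x A ≡ ∃x ¬A, ¬∃x A ≡ ∀x ¬A, De Morgan for ∧/∨):
  (∀s ∃k (G(s,s) ∧ ¬G(k,s))) ∨ (∃q G(q,q)) ∨ (∀p ∃t (¬G(p,p) ∨ ¬G(p,t)))
All bound variables are already distinct, so no renaming is needed.
Pull the quantifiers to the front (each side's bound variable is not free in the other side):
  ∀s ∃k ∃q ∀p ∃t (G(s,s) ∧ ¬G(k,s) ∨ G(q,q) ∨ ¬G(p,p) ∨ ¬G(p,t))
The quantifier ∀k sits under an odd number of negations (counting the antecedent side of each →), so it flips to ∃k.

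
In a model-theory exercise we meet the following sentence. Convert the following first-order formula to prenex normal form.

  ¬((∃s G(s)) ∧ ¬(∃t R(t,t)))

Drive negations inward (¬∀x A ≡ ∃x ¬A, ¬∃x A ≡ ∀x ¬A, De Morgan for ∧/∨):
  (∀s ¬G(s)) ∨ (∃t R(t,t))
All bound variables are already distinct, so no renaming is needed.
Extract every quantifier outward, since the variables are now distinct and don't occur free across branches:
  ∀s ∃t (¬G(s) ∨ R(t,t))

∀s ∃t (¬G(s) ∨ R(t,t))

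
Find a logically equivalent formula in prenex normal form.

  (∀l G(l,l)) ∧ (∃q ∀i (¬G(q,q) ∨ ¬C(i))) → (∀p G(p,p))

∃l ∀q ∃i ∀p (¬G(l,l) ∨ G(q,q) ∧ C(i) ∨ G(p,p))

Eliminate → and ↔ using ¬ and ∨.
  ¬((∀l G(l,l)) ∧ (∃q ∀i (¬G(q,q) ∨ ¬C(i)))) ∨ (∀p G(p,p))
Drive negations inward (¬∀x A ≡ ∃x ¬A, ¬∃x A ≡ ∀x ¬A, De Morgan for ∧/∨):
  (∃l ¬G(l,l)) ∨ (∀q ∃i (G(q,q) ∧ C(i))) ∨ (∀p G(p,p))
All bound variables are already distinct, so no renaming is needed.
Pull the quantifiers to the front (each side's bound variable is not free in the other side):
  ∃l ∀q ∃i ∀p (¬G(l,l) ∨ G(q,q) ∧ C(i) ∨ G(p,p))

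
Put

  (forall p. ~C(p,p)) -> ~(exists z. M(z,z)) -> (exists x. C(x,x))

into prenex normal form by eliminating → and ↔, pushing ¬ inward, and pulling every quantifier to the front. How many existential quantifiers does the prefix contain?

3

Rewrite implications/biconditionals: A → B as ¬A ∨ B.
  ~(forall p. ~C(p,p)) | ~~(exists z. M(z,z)) | (exists x. C(x,x))
Push ¬ through the quantifiers and connectives to reach negation normal form:
  (exists p. C(p,p)) | (exists z. M(z,z)) | (exists x. C(x,x))
All bound variables are already distinct, so no renaming is needed.
Finally move all quantifiers to the prefix:
  exists p. exists z. exists x. (C(p,p) | M(z,z) | C(x,x))
The prefix is exists p exists z exists x: 0 universal, 3 existential.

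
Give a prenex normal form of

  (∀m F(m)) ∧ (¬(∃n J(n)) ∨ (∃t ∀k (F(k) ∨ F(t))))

Drive negations inward (¬∀x A ≡ ∃x ¬A, ¬∃x A ≡ ∀x ¬A, De Morgan for ∧/∨):
  (∀m F(m)) ∧ ((∀n ¬J(n)) ∨ (∃t ∀k (F(k) ∨ F(t))))
Finally move all quantifiers to the prefix:
  ∀m ∀n ∃t ∀k (F(m) ∧ (¬J(n) ∨ F(k) ∨ F(t)))

∀m ∀n ∃t ∀k (F(m) ∧ (¬J(n) ∨ F(k) ∨ F(t)))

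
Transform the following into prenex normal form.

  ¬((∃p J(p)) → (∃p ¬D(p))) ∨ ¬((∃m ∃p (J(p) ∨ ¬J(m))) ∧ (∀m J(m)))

Eliminate → and ↔ using ¬ and ∨.
  ¬(¬(∃p J(p)) ∨ (∃p ¬D(p))) ∨ ¬((∃m ∃p (J(p) ∨ ¬J(m))) ∧ (∀m J(m)))
Move each ¬ inward, flipping quantifiers it crosses:
  (∃p J(p)) ∧ (∀p D(p)) ∨ (∀m ∀p (¬J(p) ∧ J(m))) ∨ (∃m ¬J(m))
Standardize variables apart so no two quantifiers bind the same name: p↦v1, p↦u1, m↦w1.
  (∃p J(p)) ∧ (∀v1 D(v1)) ∨ (∀m ∀u1 (¬J(u1) ∧ J(m))) ∨ (∃w1 ¬J(w1))
Extract every quantifier outward, since the variables are now distinct and don't occur free across branches:
  ∃p ∀v1 ∀m ∀u1 ∃w1 (J(p) ∧ D(v1) ∨ ¬J(u1) ∧ J(m) ∨ ¬J(w1))

∃p ∀v1 ∀m ∀u1 ∃w1 (J(p) ∧ D(v1) ∨ ¬J(u1) ∧ J(m) ∨ ¬J(w1))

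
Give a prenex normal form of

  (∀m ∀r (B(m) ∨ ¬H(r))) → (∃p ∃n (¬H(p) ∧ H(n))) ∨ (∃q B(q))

Rewrite implications/biconditionals: A → B as ¬A ∨ B.
  ¬(∀m ∀r (B(m) ∨ ¬H(r))) ∨ (∃p ∃n (¬H(p) ∧ H(n))) ∨ (∃q B(q))
Move each ¬ inward, flipping quantifiers it crosses:
  (∃m ∃r (¬B(m) ∧ H(r))) ∨ (∃p ∃n (¬H(p) ∧ H(n))) ∨ (∃q B(q))
All bound variables are already distinct, so no renaming is needed.
Pull the quantifiers to the front (each side's bound variable is not free in the other side):
  ∃m ∃r ∃p ∃n ∃q (¬B(m) ∧ H(r) ∨ ¬H(p) ∧ H(n) ∨ B(q))

∃m ∃r ∃p ∃n ∃q (¬B(m) ∧ H(r) ∨ ¬H(p) ∧ H(n) ∨ B(q))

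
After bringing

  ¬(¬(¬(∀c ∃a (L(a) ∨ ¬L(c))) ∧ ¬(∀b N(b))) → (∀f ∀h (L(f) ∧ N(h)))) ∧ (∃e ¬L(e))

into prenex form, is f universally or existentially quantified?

existential

Eliminate → and ↔ using ¬ and ∨.
  ¬(¬¬(¬(∀c ∃a (L(a) ∨ ¬L(c))) ∧ ¬(∀b N(b))) ∨ (∀f ∀h (L(f) ∧ N(h)))) ∧ (∃e ¬L(e))
Drive negations inward (¬∀x A ≡ ∃x ¬A, ¬∃x A ≡ ∀x ¬A, De Morgan for ∧/∨):
  ((∀c ∃a (L(a) ∨ ¬L(c))) ∨ (∀b N(b))) ∧ (∃f ∃h (¬L(f) ∨ ¬N(h))) ∧ (∃e ¬L(e))
Finally move all quantifiers to the prefix:
  ∀c ∃a ∀b ∃f ∃h ∃e ((L(a) ∨ ¬L(c) ∨ N(b)) ∧ (¬L(f) ∨ ¬N(h)) ∧ ¬L(e))
The quantifier ∀f sits under an odd number of negations (counting the antecedent side of each →), so it flips to ∃f.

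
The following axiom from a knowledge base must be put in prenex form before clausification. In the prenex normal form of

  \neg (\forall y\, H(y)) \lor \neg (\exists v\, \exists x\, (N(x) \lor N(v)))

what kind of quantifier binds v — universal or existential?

Move each ¬ inward, flipping quantifiers it crosses:
  (\exists y\, \neg H(y)) \lor (\forall v\, \forall x\, (\neg N(x) \land \neg N(v)))
All bound variables are already distinct, so no renaming is needed.
Extract every quantifier outward, since the variables are now distinct and don't occur free across branches:
  \exists y\, \forall v\, \forall x\, (\neg H(y) \lor \neg N(x) \land \neg N(v))
The quantifier \exists v sits under an odd number of negations, so it flips to \forall v.

universal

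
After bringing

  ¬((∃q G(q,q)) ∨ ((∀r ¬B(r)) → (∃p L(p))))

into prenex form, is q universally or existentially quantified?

universal

First replace A → B with ¬A ∨ B.
  ¬((∃q G(q,q)) ∨ ¬(∀r ¬B(r)) ∨ (∃p L(p)))
Push ¬ through the quantifiers and connectives to reach negation normal form:
  (∀q ¬G(q,q)) ∧ (∀r ¬B(r)) ∧ (∀p ¬L(p))
All bound variables are already distinct, so no renaming is needed.
Pull the quantifiers to the front (each side's bound variable is not free in the other side):
  ∀q ∀r ∀p (¬G(q,q) ∧ ¬B(r) ∧ ¬L(p))
The quantifier ∃q sits under an odd number of negations (counting the antecedent side of each →), so it flips to ∀q.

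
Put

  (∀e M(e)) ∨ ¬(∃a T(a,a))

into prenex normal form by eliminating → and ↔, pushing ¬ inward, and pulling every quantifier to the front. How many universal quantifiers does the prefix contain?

Push ¬ through the quantifiers and connectives to reach negation normal form:
  (∀e M(e)) ∨ (∀a ¬T(a,a))
All bound variables are already distinct, so no renaming is needed.
Extract every quantifier outward, since the variables are now distinct and don't occur free across branches:
  ∀e ∀a (M(e) ∨ ¬T(a,a))
The prefix is ∀e ∀a: 2 universal, 0 existential.

2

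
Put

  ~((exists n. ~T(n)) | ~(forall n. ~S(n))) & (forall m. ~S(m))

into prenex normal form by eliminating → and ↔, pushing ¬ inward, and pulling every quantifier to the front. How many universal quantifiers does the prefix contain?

Move each ¬ inward, flipping quantifiers it crosses:
  (forall n. T(n)) & (forall n. ~S(n)) & (forall m. ~S(m))
Give each quantifier a distinct variable: n↦r.
  (forall n. T(n)) & (forall r. ~S(r)) & (forall m. ~S(m))
Extract every quantifier outward, since the variables are now distinct and don't occur free across branches:
  forall n. forall r. forall m. (T(n) & ~S(r) & ~S(m))
The prefix is forall n forall r forall m: 3 universal, 0 existential.

3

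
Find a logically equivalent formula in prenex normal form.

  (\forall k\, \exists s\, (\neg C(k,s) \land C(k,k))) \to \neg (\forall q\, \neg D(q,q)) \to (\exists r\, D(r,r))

Eliminate → and ↔ using ¬ and ∨.
  \neg (\forall k\, \exists s\, (\neg C(k,s) \land C(k,k))) \lor \neg \neg (\forall q\, \neg D(q,q)) \lor (\exists r\, D(r,r))
Drive negations inward (¬∀x A ≡ ∃x ¬A, ¬∃x A ≡ ∀x ¬A, De Morgan for ∧/∨):
  (\exists k\, \forall s\, (C(k,s) \lor \neg C(k,k))) \lor (\forall q\, \neg D(q,q)) \lor (\exists r\, D(r,r))
Pull the quantifiers to the front (each side's bound variable is not free in the other side):
  \exists k\, \forall s\, \forall q\, \exists r\, (C(k,s) \lor \neg C(k,k) \lor \neg D(q,q) \lor D(r,r))

\exists k\, \forall s\, \forall q\, \exists r\, (C(k,s) \lor \neg C(k,k) \lor \neg D(q,q) \lor D(r,r))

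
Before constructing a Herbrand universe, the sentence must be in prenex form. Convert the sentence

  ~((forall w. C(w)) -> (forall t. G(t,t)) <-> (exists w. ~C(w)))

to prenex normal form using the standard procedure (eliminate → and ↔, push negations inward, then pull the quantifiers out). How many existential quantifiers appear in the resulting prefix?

Rewrite implications/biconditionals: A → B as ¬A ∨ B; A ↔ B as (¬A ∨ B) ∧ (¬B ∨ A).
  ~((~(~(forall w. C(w)) | (forall t. G(t,t))) | (exists w. ~C(w))) & (~(exists w. ~C(w)) | ~(forall w. C(w)) | (forall t. G(t,t))))
Drive negations inward (¬∀x A ≡ ∃x ¬A, ¬∃x A ≡ ∀x ¬A, De Morgan for ∧/∨):
  ((exists w. ~C(w)) | (forall t. G(t,t))) & (forall w. C(w)) | (exists w. ~C(w)) & (forall w. C(w)) & (exists t. ~G(t,t))
Give each quantifier a distinct variable: w↦y1, w↦a, w↦z1, t↦y.
  ((exists w. ~C(w)) | (forall t. G(t,t))) & (forall y1. C(y1)) | (exists a. ~C(a)) & (forall z1. C(z1)) & (exists y. ~G(y,y))
Extract every quantifier outward, since the variables are now distinct and don't occur free across branches:
  exists w. forall t. forall y1. exists a. forall z1. exists y. ((~C(w) | G(t,t)) & C(y1) | ~C(a) & C(z1) & ~G(y,y))
The prefix is exists w forall t forall y1 exists a forall z1 exists y: 3 universal, 3 existential.

3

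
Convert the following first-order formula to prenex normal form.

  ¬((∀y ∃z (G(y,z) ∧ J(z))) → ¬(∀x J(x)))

∀y ∃z ∀x (G(y,z) ∧ J(z) ∧ J(x))

First replace A → B with ¬A ∨ B.
  ¬(¬(∀y ∃z (G(y,z) ∧ J(z))) ∨ ¬(∀x J(x)))
Drive negations inward (¬∀x A ≡ ∃x ¬A, ¬∃x A ≡ ∀x ¬A, De Morgan for ∧/∨):
  (∀y ∃z (G(y,z) ∧ J(z))) ∧ (∀x J(x))
All bound variables are already distinct, so no renaming is needed.
Pull the quantifiers to the front (each side's bound variable is not free in the other side):
  ∀y ∃z ∀x (G(y,z) ∧ J(z) ∧ J(x))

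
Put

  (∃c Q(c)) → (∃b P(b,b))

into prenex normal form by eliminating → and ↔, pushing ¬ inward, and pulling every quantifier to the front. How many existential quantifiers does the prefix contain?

1

Rewrite implications/biconditionals: A → B as ¬A ∨ B.
  ¬(∃c Q(c)) ∨ (∃b P(b,b))
Push ¬ through the quantifiers and connectives to reach negation normal form:
  (∀c ¬Q(c)) ∨ (∃b P(b,b))
All bound variables are already distinct, so no renaming is needed.
Extract every quantifier outward, since the variables are now distinct and don't occur free across branches:
  ∀c ∃b (¬Q(c) ∨ P(b,b))
The prefix is ∀c ∃b: 1 universal, 1 existential.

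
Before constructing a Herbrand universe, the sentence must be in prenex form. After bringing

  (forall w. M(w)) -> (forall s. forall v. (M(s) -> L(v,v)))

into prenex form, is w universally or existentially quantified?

existential

Eliminate → and ↔ using ¬ and ∨.
  ~(forall w. M(w)) | (forall s. forall v. (~M(s) | L(v,v)))
Push ¬ through the quantifiers and connectives to reach negation normal form:
  (exists w. ~M(w)) | (forall s. forall v. (~M(s) | L(v,v)))
Finally move all quantifiers to the prefix:
  exists w. forall s. forall v. (~M(w) | ~M(s) | L(v,v))
The quantifier forall w sits under an odd number of negations (counting the antecedent side of each →), so it flips to exists w.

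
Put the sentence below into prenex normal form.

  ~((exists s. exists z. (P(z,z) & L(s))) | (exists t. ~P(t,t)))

Push ¬ through the quantifiers and connectives to reach negation normal form:
  (forall s. forall z. (~P(z,z) | ~L(s))) & (forall t. P(t,t))
All bound variables are already distinct, so no renaming is needed.
Finally move all quantifiers to the prefix:
  forall s. forall z. forall t. ((~P(z,z) | ~L(s)) & P(t,t))

forall s. forall z. forall t. ((~P(z,z) | ~L(s)) & P(t,t))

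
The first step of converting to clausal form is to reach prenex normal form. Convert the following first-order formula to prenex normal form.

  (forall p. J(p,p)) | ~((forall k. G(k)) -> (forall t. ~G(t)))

First replace A → B with ¬A ∨ B.
  (forall p. J(p,p)) | ~(~(forall k. G(k)) | (forall t. ~G(t)))
Move each ¬ inward, flipping quantifiers it crosses:
  (forall p. J(p,p)) | (forall k. G(k)) & (exists t. G(t))
Finally move all quantifiers to the prefix:
  forall p. forall k. exists t. (J(p,p) | G(k) & G(t))

forall p. forall k. exists t. (J(p,p) | G(k) & G(t))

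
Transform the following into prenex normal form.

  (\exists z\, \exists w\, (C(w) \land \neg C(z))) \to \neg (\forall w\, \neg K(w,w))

\forall z\, \forall w\, \exists b\, (\neg C(w) \lor C(z) \lor K(b,b))

Eliminate → and ↔ using ¬ and ∨.
  \neg (\exists z\, \exists w\, (C(w) \land \neg C(z))) \lor \neg (\forall w\, \neg K(w,w))
Move each ¬ inward, flipping quantifiers it crosses:
  (\forall z\, \forall w\, (\neg C(w) \lor C(z))) \lor (\exists w\, K(w,w))
Standardize variables apart so no two quantifiers bind the same name: w↦b.
  (\forall z\, \forall w\, (\neg C(w) \lor C(z))) \lor (\exists b\, K(b,b))
Pull the quantifiers to the front (each side's bound variable is not free in the other side):
  \forall z\, \forall w\, \exists b\, (\neg C(w) \lor C(z) \lor K(b,b))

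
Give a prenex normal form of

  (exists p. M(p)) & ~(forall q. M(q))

Drive negations inward (¬∀x A ≡ ∃x ¬A, ¬∃x A ≡ ∀x ¬A, De Morgan for ∧/∨):
  (exists p. M(p)) & (exists q. ~M(q))
Extract every quantifier outward, since the variables are now distinct and don't occur free across branches:
  exists p. exists q. (M(p) & ~M(q))

exists p. exists q. (M(p) & ~M(q))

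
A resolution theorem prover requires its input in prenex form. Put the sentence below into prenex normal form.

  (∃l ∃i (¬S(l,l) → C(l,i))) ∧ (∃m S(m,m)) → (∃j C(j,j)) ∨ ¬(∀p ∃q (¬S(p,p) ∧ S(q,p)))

∀l ∀i ∀m ∃j ∃p ∀q (¬S(l,l) ∧ ¬C(l,i) ∨ ¬S(m,m) ∨ C(j,j) ∨ S(p,p) ∨ ¬S(q,p))

Eliminate → and ↔ using ¬ and ∨.
  ¬((∃l ∃i (¬¬S(l,l) ∨ C(l,i))) ∧ (∃m S(m,m))) ∨ (∃j C(j,j)) ∨ ¬(∀p ∃q (¬S(p,p) ∧ S(q,p)))
Push ¬ through the quantifiers and connectives to reach negation normal form:
  (∀l ∀i (¬S(l,l) ∧ ¬C(l,i))) ∨ (∀m ¬S(m,m)) ∨ (∃j C(j,j)) ∨ (∃p ∀q (S(p,p) ∨ ¬S(q,p)))
All bound variables are already distinct, so no renaming is needed.
Extract every quantifier outward, since the variables are now distinct and don't occur free across branches:
  ∀l ∀i ∀m ∃j ∃p ∀q (¬S(l,l) ∧ ¬C(l,i) ∨ ¬S(m,m) ∨ C(j,j) ∨ S(p,p) ∨ ¬S(q,p))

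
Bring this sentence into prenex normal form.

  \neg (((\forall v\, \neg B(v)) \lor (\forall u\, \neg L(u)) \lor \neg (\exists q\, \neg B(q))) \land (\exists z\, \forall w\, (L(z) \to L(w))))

\exists v\, \exists u\, \exists q\, \forall z\, \exists w\, (B(v) \land L(u) \land \neg B(q) \lor L(z) \land \neg L(w))

First replace A → B with ¬A ∨ B.
  \neg (((\forall v\, \neg B(v)) \lor (\forall u\, \neg L(u)) \lor \neg (\exists q\, \neg B(q))) \land (\exists z\, \forall w\, (\neg L(z) \lor L(w))))
Push ¬ through the quantifiers and connectives to reach negation normal form:
  (\exists v\, B(v)) \land (\exists u\, L(u)) \land (\exists q\, \neg B(q)) \lor (\forall z\, \exists w\, (L(z) \land \neg L(w)))
All bound variables are already distinct, so no renaming is needed.
Pull the quantifiers to the front (each side's bound variable is not free in the other side):
  \exists v\, \exists u\, \exists q\, \forall z\, \exists w\, (B(v) \land L(u) \land \neg B(q) \lor L(z) \land \neg L(w))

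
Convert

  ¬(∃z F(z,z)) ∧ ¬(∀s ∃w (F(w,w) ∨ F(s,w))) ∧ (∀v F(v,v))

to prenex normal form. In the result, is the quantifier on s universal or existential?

existential

Move each ¬ inward, flipping quantifiers it crosses:
  (∀z ¬F(z,z)) ∧ (∃s ∀w (¬F(w,w) ∧ ¬F(s,w))) ∧ (∀v F(v,v))
All bound variables are already distinct, so no renaming is needed.
Extract every quantifier outward, since the variables are now distinct and don't occur free across branches:
  ∀z ∃s ∀w ∀v (¬F(z,z) ∧ ¬F(w,w) ∧ ¬F(s,w) ∧ F(v,v))
The quantifier ∀s sits under an odd number of negations, so it flips to ∃s.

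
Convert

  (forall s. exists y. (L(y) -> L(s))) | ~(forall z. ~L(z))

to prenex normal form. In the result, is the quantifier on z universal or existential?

Eliminate → and ↔ using ¬ and ∨.
  (forall s. exists y. (~L(y) | L(s))) | ~(forall z. ~L(z))
Drive negations inward (¬∀x A ≡ ∃x ¬A, ¬∃x A ≡ ∀x ¬A, De Morgan for ∧/∨):
  (forall s. exists y. (~L(y) | L(s))) | (exists z. L(z))
All bound variables are already distinct, so no renaming is needed.
Extract every quantifier outward, since the variables are now distinct and don't occur free across branches:
  forall s. exists y. exists z. (~L(y) | L(s) | L(z))
The quantifier forall z sits under an odd number of negations (counting the antecedent side of each →), so it flips to exists z.

existential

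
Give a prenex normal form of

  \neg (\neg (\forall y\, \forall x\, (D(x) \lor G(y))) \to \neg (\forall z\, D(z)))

\exists y\, \exists x\, \forall z\, (\neg D(x) \land \neg G(y) \land D(z))

First replace A → B with ¬A ∨ B.
  \neg (\neg \neg (\forall y\, \forall x\, (D(x) \lor G(y))) \lor \neg (\forall z\, D(z)))
Drive negations inward (¬∀x A ≡ ∃x ¬A, ¬∃x A ≡ ∀x ¬A, De Morgan for ∧/∨):
  (\exists y\, \exists x\, (\neg D(x) \land \neg G(y))) \land (\forall z\, D(z))
All bound variables are already distinct, so no renaming is needed.
Pull the quantifiers to the front (each side's bound variable is not free in the other side):
  \exists y\, \exists x\, \forall z\, (\neg D(x) \land \neg G(y) \land D(z))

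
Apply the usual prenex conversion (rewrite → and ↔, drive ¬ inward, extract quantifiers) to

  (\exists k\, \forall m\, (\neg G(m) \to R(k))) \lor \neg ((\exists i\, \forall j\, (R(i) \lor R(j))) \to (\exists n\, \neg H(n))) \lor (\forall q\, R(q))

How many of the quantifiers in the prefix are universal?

4

Rewrite implications/biconditionals: A → B as ¬A ∨ B.
  (\exists k\, \forall m\, (\neg \neg G(m) \lor R(k))) \lor \neg (\neg (\exists i\, \forall j\, (R(i) \lor R(j))) \lor (\exists n\, \neg H(n))) \lor (\forall q\, R(q))
Move each ¬ inward, flipping quantifiers it crosses:
  (\exists k\, \forall m\, (G(m) \lor R(k))) \lor (\exists i\, \forall j\, (R(i) \lor R(j))) \land (\forall n\, H(n)) \lor (\forall q\, R(q))
All bound variables are already distinct, so no renaming is needed.
Pull the quantifiers to the front (each side's bound variable is not free in the other side):
  \exists k\, \forall m\, \exists i\, \forall j\, \forall n\, \forall q\, (G(m) \lor R(k) \lor (R(i) \lor R(j)) \land H(n) \lor R(q))
The prefix is \exists k \forall m \exists i \forall j \forall n \forall q: 4 universal, 2 existential.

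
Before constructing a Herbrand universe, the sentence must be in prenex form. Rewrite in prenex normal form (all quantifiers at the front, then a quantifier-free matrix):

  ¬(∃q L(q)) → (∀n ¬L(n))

∃q ∀n (L(q) ∨ ¬L(n))

Eliminate → and ↔ using ¬ and ∨.
  ¬¬(∃q L(q)) ∨ (∀n ¬L(n))
Push ¬ through the quantifiers and connectives to reach negation normal form:
  (∃q L(q)) ∨ (∀n ¬L(n))
Finally move all quantifiers to the prefix:
  ∃q ∀n (L(q) ∨ ¬L(n))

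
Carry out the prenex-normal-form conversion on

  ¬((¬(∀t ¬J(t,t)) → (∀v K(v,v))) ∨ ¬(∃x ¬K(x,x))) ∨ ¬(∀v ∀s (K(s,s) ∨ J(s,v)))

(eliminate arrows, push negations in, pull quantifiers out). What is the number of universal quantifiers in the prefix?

0

Rewrite implications/biconditionals: A → B as ¬A ∨ B.
  ¬(¬¬(∀t ¬J(t,t)) ∨ (∀v K(v,v)) ∨ ¬(∃x ¬K(x,x))) ∨ ¬(∀v ∀s (K(s,s) ∨ J(s,v)))
Drive negations inward (¬∀x A ≡ ∃x ¬A, ¬∃x A ≡ ∀x ¬A, De Morgan for ∧/∨):
  (∃t J(t,t)) ∧ (∃v ¬K(v,v)) ∧ (∃x ¬K(x,x)) ∨ (∃v ∃s (¬K(s,s) ∧ ¬J(s,v)))
Give each quantifier a distinct variable: v↦u.
  (∃t J(t,t)) ∧ (∃v ¬K(v,v)) ∧ (∃x ¬K(x,x)) ∨ (∃u ∃s (¬K(s,s) ∧ ¬J(s,u)))
Finally move all quantifiers to the prefix:
  ∃t ∃v ∃x ∃u ∃s (J(t,t) ∧ ¬K(v,v) ∧ ¬K(x,x) ∨ ¬K(s,s) ∧ ¬J(s,u))
The prefix is ∃t ∃v ∃x ∃u ∃s: 0 universal, 5 existential.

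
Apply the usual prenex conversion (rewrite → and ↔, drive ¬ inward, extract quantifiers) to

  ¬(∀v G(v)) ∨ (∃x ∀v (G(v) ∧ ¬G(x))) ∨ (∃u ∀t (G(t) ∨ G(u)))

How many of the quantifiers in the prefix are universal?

Push ¬ through the quantifiers and connectives to reach negation normal form:
  (∃v ¬G(v)) ∨ (∃x ∀v (G(v) ∧ ¬G(x))) ∨ (∃u ∀t (G(t) ∨ G(u)))
Rename bound variables to avoid capture: v↦x1.
  (∃v ¬G(v)) ∨ (∃x ∀x1 (G(x1) ∧ ¬G(x))) ∨ (∃u ∀t (G(t) ∨ G(u)))
Finally move all quantifiers to the prefix:
  ∃v ∃x ∀x1 ∃u ∀t (¬G(v) ∨ G(x1) ∧ ¬G(x) ∨ G(t) ∨ G(u))
The prefix is ∃v ∃x ∀x1 ∃u ∀t: 2 universal, 3 existential.

2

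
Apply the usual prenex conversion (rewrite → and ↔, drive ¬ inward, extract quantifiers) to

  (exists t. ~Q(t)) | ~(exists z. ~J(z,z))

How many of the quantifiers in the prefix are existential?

1

Move each ¬ inward, flipping quantifiers it crosses:
  (exists t. ~Q(t)) | (forall z. J(z,z))
All bound variables are already distinct, so no renaming is needed.
Extract every quantifier outward, since the variables are now distinct and don't occur free across branches:
  exists t. forall z. (~Q(t) | J(z,z))
The prefix is exists t forall z: 1 universal, 1 existential.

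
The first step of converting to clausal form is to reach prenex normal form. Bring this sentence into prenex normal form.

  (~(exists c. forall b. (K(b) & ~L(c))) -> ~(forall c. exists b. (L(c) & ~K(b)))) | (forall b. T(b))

Eliminate → and ↔ using ¬ and ∨.
  ~~(exists c. forall b. (K(b) & ~L(c))) | ~(forall c. exists b. (L(c) & ~K(b))) | (forall b. T(b))
Drive negations inward (¬∀x A ≡ ∃x ¬A, ¬∃x A ≡ ∀x ¬A, De Morgan for ∧/∨):
  (exists c. forall b. (K(b) & ~L(c))) | (exists c. forall b. (~L(c) | K(b))) | (forall b. T(b))
Give each quantifier a distinct variable: c↦x, b↦z, b↦u.
  (exists c. forall b. (K(b) & ~L(c))) | (exists x. forall z. (~L(x) | K(z))) | (forall u. T(u))
Pull the quantifiers to the front (each side's bound variable is not free in the other side):
  exists c. forall b. exists x. forall z. forall u. (K(b) & ~L(c) | ~L(x) | K(z) | T(u))

exists c. forall b. exists x. forall z. forall u. (K(b) & ~L(c) | ~L(x) | K(z) | T(u))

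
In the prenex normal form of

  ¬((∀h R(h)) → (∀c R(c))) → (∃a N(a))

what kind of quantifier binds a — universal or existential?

Eliminate → and ↔ using ¬ and ∨.
  ¬¬(¬(∀h R(h)) ∨ (∀c R(c))) ∨ (∃a N(a))
Move each ¬ inward, flipping quantifiers it crosses:
  (∃h ¬R(h)) ∨ (∀c R(c)) ∨ (∃a N(a))
All bound variables are already distinct, so no renaming is needed.
Finally move all quantifiers to the prefix:
  ∃h ∀c ∃a (¬R(h) ∨ R(c) ∨ N(a))
The quantifier ∃a sits under an even number of negations (counting the antecedent side of each →), so it remains existential.

existential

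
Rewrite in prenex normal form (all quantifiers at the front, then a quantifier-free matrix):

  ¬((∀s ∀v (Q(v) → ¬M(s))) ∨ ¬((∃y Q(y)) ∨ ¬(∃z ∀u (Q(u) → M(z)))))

First replace A → B with ¬A ∨ B.
  ¬((∀s ∀v (¬Q(v) ∨ ¬M(s))) ∨ ¬((∃y Q(y)) ∨ ¬(∃z ∀u (¬Q(u) ∨ M(z)))))
Push ¬ through the quantifiers and connectives to reach negation normal form:
  (∃s ∃v (Q(v) ∧ M(s))) ∧ ((∃y Q(y)) ∨ (∀z ∃u (Q(u) ∧ ¬M(z))))
All bound variables are already distinct, so no renaming is needed.
Pull the quantifiers to the front (each side's bound variable is not free in the other side):
  ∃s ∃v ∃y ∀z ∃u (Q(v) ∧ M(s) ∧ (Q(y) ∨ Q(u) ∧ ¬M(z)))

∃s ∃v ∃y ∀z ∃u (Q(v) ∧ M(s) ∧ (Q(y) ∨ Q(u) ∧ ¬M(z)))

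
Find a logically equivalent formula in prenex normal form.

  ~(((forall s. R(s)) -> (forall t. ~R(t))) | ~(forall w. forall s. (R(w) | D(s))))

forall s. exists t. forall w. forall u1. (R(s) & R(t) & (R(w) | D(u1)))

First replace A → B with ¬A ∨ B.
  ~(~(forall s. R(s)) | (forall t. ~R(t)) | ~(forall w. forall s. (R(w) | D(s))))
Move each ¬ inward, flipping quantifiers it crosses:
  (forall s. R(s)) & (exists t. R(t)) & (forall w. forall s. (R(w) | D(s)))
Rename bound variables to avoid capture: s↦u1.
  (forall s. R(s)) & (exists t. R(t)) & (forall w. forall u1. (R(w) | D(u1)))
Pull the quantifiers to the front (each side's bound variable is not free in the other side):
  forall s. exists t. forall w. forall u1. (R(s) & R(t) & (R(w) | D(u1)))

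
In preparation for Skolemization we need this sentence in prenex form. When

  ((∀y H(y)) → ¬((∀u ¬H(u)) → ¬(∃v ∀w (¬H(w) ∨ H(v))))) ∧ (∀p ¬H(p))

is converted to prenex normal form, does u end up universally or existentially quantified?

First replace A → B with ¬A ∨ B.
  (¬(∀y H(y)) ∨ ¬(¬(∀u ¬H(u)) ∨ ¬(∃v ∀w (¬H(w) ∨ H(v))))) ∧ (∀p ¬H(p))
Push ¬ through the quantifiers and connectives to reach negation normal form:
  ((∃y ¬H(y)) ∨ (∀u ¬H(u)) ∧ (∃v ∀w (¬H(w) ∨ H(v)))) ∧ (∀p ¬H(p))
All bound variables are already distinct, so no renaming is needed.
Pull the quantifiers to the front (each side's bound variable is not free in the other side):
  ∃y ∀u ∃v ∀w ∀p ((¬H(y) ∨ ¬H(u) ∧ (¬H(w) ∨ H(v))) ∧ ¬H(p))
The quantifier ∀u sits under an even number of negations (counting the antecedent side of each →), so it remains universal.

universal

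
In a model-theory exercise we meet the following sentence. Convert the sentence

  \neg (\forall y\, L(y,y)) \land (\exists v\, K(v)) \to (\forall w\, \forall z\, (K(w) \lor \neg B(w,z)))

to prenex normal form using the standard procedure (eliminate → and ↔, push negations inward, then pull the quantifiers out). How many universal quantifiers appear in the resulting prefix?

4

Eliminate → and ↔ using ¬ and ∨.
  \neg (\neg (\forall y\, L(y,y)) \land (\exists v\, K(v))) \lor (\forall w\, \forall z\, (K(w) \lor \neg B(w,z)))
Drive negations inward (¬∀x A ≡ ∃x ¬A, ¬∃x A ≡ ∀x ¬A, De Morgan for ∧/∨):
  (\forall y\, L(y,y)) \lor (\forall v\, \neg K(v)) \lor (\forall w\, \forall z\, (K(w) \lor \neg B(w,z)))
Pull the quantifiers to the front (each side's bound variable is not free in the other side):
  \forall y\, \forall v\, \forall w\, \forall z\, (L(y,y) \lor \neg K(v) \lor K(w) \lor \neg B(w,z))
The prefix is \forall y \forall v \forall w \forall z: 4 universal, 0 existential.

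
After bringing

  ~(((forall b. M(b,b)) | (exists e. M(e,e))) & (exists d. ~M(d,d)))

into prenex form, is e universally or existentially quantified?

Move each ¬ inward, flipping quantifiers it crosses:
  (exists b. ~M(b,b)) & (forall e. ~M(e,e)) | (forall d. M(d,d))
All bound variables are already distinct, so no renaming is needed.
Pull the quantifiers to the front (each side's bound variable is not free in the other side):
  exists b. forall e. forall d. (~M(b,b) & ~M(e,e) | M(d,d))
The quantifier exists e sits under an odd number of negations, so it flips to forall e.

universal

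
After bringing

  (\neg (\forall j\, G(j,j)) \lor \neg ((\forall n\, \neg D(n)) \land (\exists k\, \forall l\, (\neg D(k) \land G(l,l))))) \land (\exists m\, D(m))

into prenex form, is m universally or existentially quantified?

existential

Move each ¬ inward, flipping quantifiers it crosses:
  ((\exists j\, \neg G(j,j)) \lor (\exists n\, D(n)) \lor (\forall k\, \exists l\, (D(k) \lor \neg G(l,l)))) \land (\exists m\, D(m))
All bound variables are already distinct, so no renaming is needed.
Pull the quantifiers to the front (each side's bound variable is not free in the other side):
  \exists j\, \exists n\, \forall k\, \exists l\, \exists m\, ((\neg G(j,j) \lor D(n) \lor D(k) \lor \neg G(l,l)) \land D(m))
The quantifier \exists m sits under an even number of negations, so it remains existential.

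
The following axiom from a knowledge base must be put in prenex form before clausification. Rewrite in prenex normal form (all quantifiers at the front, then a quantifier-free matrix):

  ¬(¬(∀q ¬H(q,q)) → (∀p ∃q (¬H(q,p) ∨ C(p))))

Rewrite implications/biconditionals: A → B as ¬A ∨ B.
  ¬(¬¬(∀q ¬H(q,q)) ∨ (∀p ∃q (¬H(q,p) ∨ C(p))))
Move each ¬ inward, flipping quantifiers it crosses:
  (∃q H(q,q)) ∧ (∃p ∀q (H(q,p) ∧ ¬C(p)))
Give each quantifier a distinct variable: q↦c.
  (∃q H(q,q)) ∧ (∃p ∀c (H(c,p) ∧ ¬C(p)))
Finally move all quantifiers to the prefix:
  ∃q ∃p ∀c (H(q,q) ∧ H(c,p) ∧ ¬C(p))

∃q ∃p ∀c (H(q,q) ∧ H(c,p) ∧ ¬C(p))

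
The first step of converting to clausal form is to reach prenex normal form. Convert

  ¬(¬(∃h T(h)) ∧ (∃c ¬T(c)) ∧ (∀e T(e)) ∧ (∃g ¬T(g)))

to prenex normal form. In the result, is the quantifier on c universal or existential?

universal

Move each ¬ inward, flipping quantifiers it crosses:
  (∃h T(h)) ∨ (∀c T(c)) ∨ (∃e ¬T(e)) ∨ (∀g T(g))
All bound variables are already distinct, so no renaming is needed.
Extract every quantifier outward, since the variables are now distinct and don't occur free across branches:
  ∃h ∀c ∃e ∀g (T(h) ∨ T(c) ∨ ¬T(e) ∨ T(g))
The quantifier ∃c sits under an odd number of negations, so it flips to ∀c.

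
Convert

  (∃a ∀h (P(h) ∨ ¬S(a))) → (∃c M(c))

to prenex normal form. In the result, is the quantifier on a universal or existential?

Eliminate → and ↔ using ¬ and ∨.
  ¬(∃a ∀h (P(h) ∨ ¬S(a))) ∨ (∃c M(c))
Push ¬ through the quantifiers and connectives to reach negation normal form:
  (∀a ∃h (¬P(h) ∧ S(a))) ∨ (∃c M(c))
All bound variables are already distinct, so no renaming is needed.
Finally move all quantifiers to the prefix:
  ∀a ∃h ∃c (¬P(h) ∧ S(a) ∨ M(c))
The quantifier ∃a sits under an odd number of negations (counting the antecedent side of each →), so it flips to ∀a.

universal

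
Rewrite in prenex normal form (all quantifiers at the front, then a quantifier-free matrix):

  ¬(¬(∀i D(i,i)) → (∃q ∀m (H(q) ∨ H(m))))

Rewrite implications/biconditionals: A → B as ¬A ∨ B.
  ¬(¬¬(∀i D(i,i)) ∨ (∃q ∀m (H(q) ∨ H(m))))
Push ¬ through the quantifiers and connectives to reach negation normal form:
  (∃i ¬D(i,i)) ∧ (∀q ∃m (¬H(q) ∧ ¬H(m)))
All bound variables are already distinct, so no renaming is needed.
Finally move all quantifiers to the prefix:
  ∃i ∀q ∃m (¬D(i,i) ∧ ¬H(q) ∧ ¬H(m))

∃i ∀q ∃m (¬D(i,i) ∧ ¬H(q) ∧ ¬H(m))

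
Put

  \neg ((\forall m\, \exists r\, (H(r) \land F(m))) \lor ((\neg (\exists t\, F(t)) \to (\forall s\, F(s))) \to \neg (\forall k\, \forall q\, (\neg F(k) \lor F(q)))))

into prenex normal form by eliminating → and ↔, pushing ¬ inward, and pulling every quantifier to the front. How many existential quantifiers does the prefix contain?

2

Eliminate → and ↔ using ¬ and ∨.
  \neg ((\forall m\, \exists r\, (H(r) \land F(m))) \lor \neg (\neg \neg (\exists t\, F(t)) \lor (\forall s\, F(s))) \lor \neg (\forall k\, \forall q\, (\neg F(k) \lor F(q))))
Move each ¬ inward, flipping quantifiers it crosses:
  (\exists m\, \forall r\, (\neg H(r) \lor \neg F(m))) \land ((\exists t\, F(t)) \lor (\forall s\, F(s))) \land (\forall k\, \forall q\, (\neg F(k) \lor F(q)))
Pull the quantifiers to the front (each side's bound variable is not free in the other side):
  \exists m\, \forall r\, \exists t\, \forall s\, \forall k\, \forall q\, ((\neg H(r) \lor \neg F(m)) \land (F(t) \lor F(s)) \land (\neg F(k) \lor F(q)))
The prefix is \exists m \forall r \exists t \forall s \forall k \forall q: 4 universal, 2 existential.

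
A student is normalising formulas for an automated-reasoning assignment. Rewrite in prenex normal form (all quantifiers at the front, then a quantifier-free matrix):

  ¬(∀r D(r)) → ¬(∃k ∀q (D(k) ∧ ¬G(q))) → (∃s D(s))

First replace A → B with ¬A ∨ B.
  ¬¬(∀r D(r)) ∨ ¬¬(∃k ∀q (D(k) ∧ ¬G(q))) ∨ (∃s D(s))
Drive negations inward (¬∀x A ≡ ∃x ¬A, ¬∃x A ≡ ∀x ¬A, De Morgan for ∧/∨):
  (∀r D(r)) ∨ (∃k ∀q (D(k) ∧ ¬G(q))) ∨ (∃s D(s))
All bound variables are already distinct, so no renaming is needed.
Pull the quantifiers to the front (each side's bound variable is not free in the other side):
  ∀r ∃k ∀q ∃s (D(r) ∨ D(k) ∧ ¬G(q) ∨ D(s))

∀r ∃k ∀q ∃s (D(r) ∨ D(k) ∧ ¬G(q) ∨ D(s))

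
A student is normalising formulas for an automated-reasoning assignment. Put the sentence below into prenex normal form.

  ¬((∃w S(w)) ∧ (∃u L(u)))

Push ¬ through the quantifiers and connectives to reach negation normal form:
  (∀w ¬S(w)) ∨ (∀u ¬L(u))
All bound variables are already distinct, so no renaming is needed.
Finally move all quantifiers to the prefix:
  ∀w ∀u (¬S(w) ∨ ¬L(u))

∀w ∀u (¬S(w) ∨ ¬L(u))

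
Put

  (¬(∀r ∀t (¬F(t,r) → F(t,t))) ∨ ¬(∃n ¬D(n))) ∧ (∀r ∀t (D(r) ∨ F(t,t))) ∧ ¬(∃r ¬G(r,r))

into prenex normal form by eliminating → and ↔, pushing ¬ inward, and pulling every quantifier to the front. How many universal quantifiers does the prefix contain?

Eliminate → and ↔ using ¬ and ∨.
  (¬(∀r ∀t (¬¬F(t,r) ∨ F(t,t))) ∨ ¬(∃n ¬D(n))) ∧ (∀r ∀t (D(r) ∨ F(t,t))) ∧ ¬(∃r ¬G(r,r))
Drive negations inward (¬∀x A ≡ ∃x ¬A, ¬∃x A ≡ ∀x ¬A, De Morgan for ∧/∨):
  ((∃r ∃t (¬F(t,r) ∧ ¬F(t,t))) ∨ (∀n D(n))) ∧ (∀r ∀t (D(r) ∨ F(t,t))) ∧ (∀r G(r,r))
Rename bound variables to avoid capture: r↦w1, t↦p, r↦q.
  ((∃r ∃t (¬F(t,r) ∧ ¬F(t,t))) ∨ (∀n D(n))) ∧ (∀w1 ∀p (D(w1) ∨ F(p,p))) ∧ (∀q G(q,q))
Finally move all quantifiers to the prefix:
  ∃r ∃t ∀n ∀w1 ∀p ∀q ((¬F(t,r) ∧ ¬F(t,t) ∨ D(n)) ∧ (D(w1) ∨ F(p,p)) ∧ G(q,q))
The prefix is ∃r ∃t ∀n ∀w1 ∀p ∀q: 4 universal, 2 existential.

4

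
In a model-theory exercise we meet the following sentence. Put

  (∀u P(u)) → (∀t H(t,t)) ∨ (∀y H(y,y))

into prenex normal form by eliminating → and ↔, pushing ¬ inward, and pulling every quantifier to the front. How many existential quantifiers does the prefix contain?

Rewrite implications/biconditionals: A → B as ¬A ∨ B.
  ¬(∀u P(u)) ∨ (∀t H(t,t)) ∨ (∀y H(y,y))
Move each ¬ inward, flipping quantifiers it crosses:
  (∃u ¬P(u)) ∨ (∀t H(t,t)) ∨ (∀y H(y,y))
All bound variables are already distinct, so no renaming is needed.
Extract every quantifier outward, since the variables are now distinct and don't occur free across branches:
  ∃u ∀t ∀y (¬P(u) ∨ H(t,t) ∨ H(y,y))
The prefix is ∃u ∀t ∀y: 2 universal, 1 existential.

1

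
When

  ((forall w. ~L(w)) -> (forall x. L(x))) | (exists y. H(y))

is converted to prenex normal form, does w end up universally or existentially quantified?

existential

Eliminate → and ↔ using ¬ and ∨.
  ~(forall w. ~L(w)) | (forall x. L(x)) | (exists y. H(y))
Drive negations inward (¬∀x A ≡ ∃x ¬A, ¬∃x A ≡ ∀x ¬A, De Morgan for ∧/∨):
  (exists w. L(w)) | (forall x. L(x)) | (exists y. H(y))
Pull the quantifiers to the front (each side's bound variable is not free in the other side):
  exists w. forall x. exists y. (L(w) | L(x) | H(y))
The quantifier forall w sits under an odd number of negations (counting the antecedent side of each →), so it flips to exists w.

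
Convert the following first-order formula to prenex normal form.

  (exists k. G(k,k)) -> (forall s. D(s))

forall k. forall s. (~G(k,k) | D(s))

First replace A → B with ¬A ∨ B.
  ~(exists k. G(k,k)) | (forall s. D(s))
Drive negations inward (¬∀x A ≡ ∃x ¬A, ¬∃x A ≡ ∀x ¬A, De Morgan for ∧/∨):
  (forall k. ~G(k,k)) | (forall s. D(s))
Extract every quantifier outward, since the variables are now distinct and don't occur free across branches:
  forall k. forall s. (~G(k,k) | D(s))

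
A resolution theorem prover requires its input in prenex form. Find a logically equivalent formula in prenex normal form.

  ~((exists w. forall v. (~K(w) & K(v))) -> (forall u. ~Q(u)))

exists w. forall v. exists u. (~K(w) & K(v) & Q(u))

Eliminate → and ↔ using ¬ and ∨.
  ~(~(exists w. forall v. (~K(w) & K(v))) | (forall u. ~Q(u)))
Push ¬ through the quantifiers and connectives to reach negation normal form:
  (exists w. forall v. (~K(w) & K(v))) & (exists u. Q(u))
Pull the quantifiers to the front (each side's bound variable is not free in the other side):
  exists w. forall v. exists u. (~K(w) & K(v) & Q(u))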